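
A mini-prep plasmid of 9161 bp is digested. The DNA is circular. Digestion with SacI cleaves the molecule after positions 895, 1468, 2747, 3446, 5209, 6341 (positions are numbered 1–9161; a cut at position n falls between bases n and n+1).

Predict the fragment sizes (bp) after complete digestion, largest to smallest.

3715, 1763, 1279, 1132, 699, 573 bp

Circular molecule, 6 cuts → 6 fragments:
  1468 − 895 = 573 bp
  2747 − 1468 = 1279 bp
  3446 − 2747 = 699 bp
  5209 − 3446 = 1763 bp
  6341 − 5209 = 1132 bp
  wrap: 9161 − 6341 + 895 = 3715 bp
Sorted largest to smallest: 3715, 1763, 1279, 1132, 699, 573 bp.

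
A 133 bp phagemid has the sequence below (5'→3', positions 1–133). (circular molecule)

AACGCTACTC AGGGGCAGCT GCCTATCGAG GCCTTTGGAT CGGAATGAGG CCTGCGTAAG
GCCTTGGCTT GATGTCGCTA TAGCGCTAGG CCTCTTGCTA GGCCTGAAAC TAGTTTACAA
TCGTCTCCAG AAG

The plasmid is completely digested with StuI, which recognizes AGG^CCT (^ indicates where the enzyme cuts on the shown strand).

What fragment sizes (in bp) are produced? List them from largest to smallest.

62, 29, 19, 12, 11 bp

StuI sites (AGGCCT) start at positions 29, 48, 59, 88, 100.
StuI cuts after base 3 of each site, so after positions 31, 50, 61, 90, 102.
Circular molecule, 5 cuts → 5 fragments:
  32–50 → 19 bp
  51–61 → 11 bp
  62–90 → 29 bp
  91–102 → 12 bp
  103–133 then 1–31 → 31 + 31 = 62 bp
Sorted largest to smallest: 62, 29, 19, 12, 11 bp.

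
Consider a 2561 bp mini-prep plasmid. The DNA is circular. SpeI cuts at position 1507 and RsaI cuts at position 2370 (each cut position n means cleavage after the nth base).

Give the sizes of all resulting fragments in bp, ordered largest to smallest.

Combined cut positions (sorted): 1507, 2370.
Circular molecule, 2 cuts → 2 fragments:
  2370 − 1507 = 863 bp
  wrap: 2561 − 2370 + 1507 = 1698 bp
Sorted largest to smallest: 1698, 863 bp.

1698, 863 bp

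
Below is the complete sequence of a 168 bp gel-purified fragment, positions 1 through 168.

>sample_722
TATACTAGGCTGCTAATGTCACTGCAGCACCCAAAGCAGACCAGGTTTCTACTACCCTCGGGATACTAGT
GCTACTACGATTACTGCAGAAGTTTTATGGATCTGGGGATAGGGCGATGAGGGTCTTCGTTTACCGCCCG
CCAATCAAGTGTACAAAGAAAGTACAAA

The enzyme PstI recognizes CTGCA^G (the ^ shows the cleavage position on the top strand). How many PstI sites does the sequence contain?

CTGCAG occurs starting at positions 22, 84.
PstI cuts at 2 sites.

2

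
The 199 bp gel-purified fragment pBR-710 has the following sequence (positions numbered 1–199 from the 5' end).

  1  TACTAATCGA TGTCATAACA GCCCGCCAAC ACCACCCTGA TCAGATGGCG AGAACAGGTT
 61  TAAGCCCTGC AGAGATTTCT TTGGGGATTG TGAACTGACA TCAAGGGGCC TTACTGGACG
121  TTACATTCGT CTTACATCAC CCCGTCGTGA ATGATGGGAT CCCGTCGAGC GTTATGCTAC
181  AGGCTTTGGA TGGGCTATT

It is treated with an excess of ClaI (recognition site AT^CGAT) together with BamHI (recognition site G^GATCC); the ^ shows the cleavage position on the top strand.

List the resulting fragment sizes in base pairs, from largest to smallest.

150, 42, 7 bp

The ClaI site (ATCGAT) starts at position 6.
ClaI cuts after base 2 of each site, so after position 7.
The BamHI site (GGATCC) starts at position 157.
BamHI cuts after the first base of each site, so after position 157.
Combined cut positions: 7, 157.
Linear molecule, 2 cuts → 3 fragments:
  1–7 → 7 bp
  8–157 → 150 bp
  158–199 → 42 bp
Sorted largest to smallest: 150, 42, 7 bp.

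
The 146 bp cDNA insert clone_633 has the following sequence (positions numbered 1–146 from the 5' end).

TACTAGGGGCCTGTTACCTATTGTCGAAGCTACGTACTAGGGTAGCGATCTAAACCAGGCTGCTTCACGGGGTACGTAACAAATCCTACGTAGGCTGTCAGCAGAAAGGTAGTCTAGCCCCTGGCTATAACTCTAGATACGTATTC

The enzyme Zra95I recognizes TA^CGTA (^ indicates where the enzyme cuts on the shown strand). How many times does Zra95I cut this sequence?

4

TACGTA occurs starting at positions 31, 73, 87, 138.
Zra95I cuts at 4 sites.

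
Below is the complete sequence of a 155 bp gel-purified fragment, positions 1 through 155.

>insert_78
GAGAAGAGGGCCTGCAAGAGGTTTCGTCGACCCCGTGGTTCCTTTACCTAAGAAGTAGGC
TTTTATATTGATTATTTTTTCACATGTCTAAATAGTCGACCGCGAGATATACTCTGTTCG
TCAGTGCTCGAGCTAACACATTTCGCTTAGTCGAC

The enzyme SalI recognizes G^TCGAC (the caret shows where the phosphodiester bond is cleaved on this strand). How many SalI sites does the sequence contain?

3

GTCGAC occurs starting at positions 26, 95, 150.
SalI cuts at 3 sites.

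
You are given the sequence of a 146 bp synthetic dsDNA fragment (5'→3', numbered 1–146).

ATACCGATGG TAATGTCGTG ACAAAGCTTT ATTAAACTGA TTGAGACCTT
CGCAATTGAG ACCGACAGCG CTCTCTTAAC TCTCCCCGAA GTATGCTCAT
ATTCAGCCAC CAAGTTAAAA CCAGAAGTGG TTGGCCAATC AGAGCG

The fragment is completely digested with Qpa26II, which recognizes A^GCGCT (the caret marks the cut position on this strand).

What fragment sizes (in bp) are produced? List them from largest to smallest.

The Qpa26II site (AGCGCT) starts at position 67.
Qpa26II cuts after the first base of each site, so after position 67.
Linear molecule, 1 cut → 2 fragments:
  1–67 → 67 bp
  68–146 → 79 bp
Sorted largest to smallest: 79, 67 bp.

79, 67 bp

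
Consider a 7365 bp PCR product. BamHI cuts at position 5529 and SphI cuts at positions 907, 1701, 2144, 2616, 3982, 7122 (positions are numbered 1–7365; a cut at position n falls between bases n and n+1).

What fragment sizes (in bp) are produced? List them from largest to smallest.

1593, 1547, 1366, 907, 794, 472, 443, 243 bp

Combined cut positions (sorted): 907, 1701, 2144, 2616, 3982, 5529, 7122.
Linear molecule, 7 cuts → 8 fragments:
  907 − 0 = 907 bp
  1701 − 907 = 794 bp
  2144 − 1701 = 443 bp
  2616 − 2144 = 472 bp
  3982 − 2616 = 1366 bp
  5529 − 3982 = 1547 bp
  7122 − 5529 = 1593 bp
  7365 − 7122 = 243 bp
Sorted largest to smallest: 1593, 1547, 1366, 907, 794, 472, 443, 243 bp.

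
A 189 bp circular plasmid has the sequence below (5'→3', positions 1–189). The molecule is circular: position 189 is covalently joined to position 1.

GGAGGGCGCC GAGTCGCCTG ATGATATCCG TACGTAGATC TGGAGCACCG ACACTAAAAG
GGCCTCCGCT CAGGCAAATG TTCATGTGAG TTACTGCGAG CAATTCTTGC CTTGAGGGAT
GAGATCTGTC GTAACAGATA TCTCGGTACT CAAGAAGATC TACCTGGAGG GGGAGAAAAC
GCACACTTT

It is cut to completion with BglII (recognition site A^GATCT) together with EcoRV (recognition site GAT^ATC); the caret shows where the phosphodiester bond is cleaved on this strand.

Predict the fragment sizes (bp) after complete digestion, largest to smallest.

86, 58, 17, 17, 11 bp

BglII sites (AGATCT) start at positions 36, 122, 156.
BglII cuts after the first base of each site, so after positions 36, 122, 156.
EcoRV sites (GATATC) start at positions 23, 137.
EcoRV cuts after base 3 of each site, so after positions 25, 139.
Combined cut positions: 25, 36, 122, 139, 156.
Circular molecule, 5 cuts → 5 fragments:
  26–36 → 11 bp
  37–122 → 86 bp
  123–139 → 17 bp
  140–156 → 17 bp
  157–189 then 1–25 → 33 + 25 = 58 bp
Sorted largest to smallest: 86, 58, 17, 17, 11 bp.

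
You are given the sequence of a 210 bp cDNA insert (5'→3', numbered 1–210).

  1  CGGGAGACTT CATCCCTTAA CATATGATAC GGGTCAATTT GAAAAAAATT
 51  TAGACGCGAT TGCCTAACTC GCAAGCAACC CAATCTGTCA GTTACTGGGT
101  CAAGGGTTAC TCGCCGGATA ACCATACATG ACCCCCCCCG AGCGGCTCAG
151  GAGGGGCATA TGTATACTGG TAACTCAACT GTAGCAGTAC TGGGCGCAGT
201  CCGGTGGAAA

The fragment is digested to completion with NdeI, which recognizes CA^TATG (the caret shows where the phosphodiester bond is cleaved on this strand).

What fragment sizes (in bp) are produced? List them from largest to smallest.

NdeI sites (CATATG) start at positions 21, 157.
NdeI cuts after base 2 of each site, so after positions 22, 158.
Linear molecule, 2 cuts → 3 fragments:
  1–22 → 22 bp
  23–158 → 136 bp
  159–210 → 52 bp
Sorted largest to smallest: 136, 52, 22 bp.

136, 52, 22 bp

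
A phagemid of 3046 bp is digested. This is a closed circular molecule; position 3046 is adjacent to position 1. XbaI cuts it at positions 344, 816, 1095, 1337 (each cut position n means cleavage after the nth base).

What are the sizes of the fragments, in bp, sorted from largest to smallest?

2053, 472, 279, 242 bp

Circular molecule, 4 cuts → 4 fragments:
  816 − 344 = 472 bp
  1095 − 816 = 279 bp
  1337 − 1095 = 242 bp
  wrap: 3046 − 1337 + 344 = 2053 bp
Sorted largest to smallest: 2053, 472, 279, 242 bp.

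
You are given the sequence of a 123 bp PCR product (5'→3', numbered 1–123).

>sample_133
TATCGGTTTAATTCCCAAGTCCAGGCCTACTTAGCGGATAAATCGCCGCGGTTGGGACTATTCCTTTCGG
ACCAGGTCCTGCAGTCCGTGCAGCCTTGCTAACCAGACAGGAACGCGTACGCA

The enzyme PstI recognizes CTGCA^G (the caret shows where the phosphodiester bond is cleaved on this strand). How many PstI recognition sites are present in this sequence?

1

CTGCAG occurs starting at position 79.
PstI cuts at 1 site.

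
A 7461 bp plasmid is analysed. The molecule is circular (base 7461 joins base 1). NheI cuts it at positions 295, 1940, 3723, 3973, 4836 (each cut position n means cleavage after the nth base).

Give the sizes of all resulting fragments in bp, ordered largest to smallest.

Circular molecule, 5 cuts → 5 fragments:
  1940 − 295 = 1645 bp
  3723 − 1940 = 1783 bp
  3973 − 3723 = 250 bp
  4836 − 3973 = 863 bp
  wrap: 7461 − 4836 + 295 = 2920 bp
Sorted largest to smallest: 2920, 1783, 1645, 863, 250 bp.

2920, 1783, 1645, 863, 250 bp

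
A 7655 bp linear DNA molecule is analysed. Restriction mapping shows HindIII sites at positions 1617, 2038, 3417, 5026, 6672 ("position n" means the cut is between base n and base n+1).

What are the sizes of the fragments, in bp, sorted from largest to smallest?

Linear molecule, 5 cuts → 6 fragments:
  1617 − 0 = 1617 bp
  2038 − 1617 = 421 bp
  3417 − 2038 = 1379 bp
  5026 − 3417 = 1609 bp
  6672 − 5026 = 1646 bp
  7655 − 6672 = 983 bp
Sorted largest to smallest: 1646, 1617, 1609, 1379, 983, 421 bp.

1646, 1617, 1609, 1379, 983, 421 bp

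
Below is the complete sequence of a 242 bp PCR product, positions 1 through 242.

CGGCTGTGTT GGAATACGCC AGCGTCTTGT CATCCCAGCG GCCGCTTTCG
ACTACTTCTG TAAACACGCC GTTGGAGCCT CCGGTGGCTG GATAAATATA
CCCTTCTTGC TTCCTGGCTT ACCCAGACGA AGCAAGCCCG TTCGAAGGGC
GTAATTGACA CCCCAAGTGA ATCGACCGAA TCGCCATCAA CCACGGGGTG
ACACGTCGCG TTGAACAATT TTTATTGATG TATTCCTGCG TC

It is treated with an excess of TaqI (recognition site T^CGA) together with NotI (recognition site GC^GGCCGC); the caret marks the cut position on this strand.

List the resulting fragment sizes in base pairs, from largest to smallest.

TaqI sites (TCGA) start at positions 48, 142, 172.
TaqI cuts after the first base of each site, so after positions 48, 142, 172.
The NotI site (GCGGCCGC) starts at position 38.
NotI cuts after base 2 of each site, so after position 39.
Combined cut positions: 39, 48, 142, 172.
Linear molecule, 4 cuts → 5 fragments:
  1–39 → 39 bp
  40–48 → 9 bp
  49–142 → 94 bp
  143–172 → 30 bp
  173–242 → 70 bp
Sorted largest to smallest: 94, 70, 39, 30, 9 bp.

94, 70, 39, 30, 9 bp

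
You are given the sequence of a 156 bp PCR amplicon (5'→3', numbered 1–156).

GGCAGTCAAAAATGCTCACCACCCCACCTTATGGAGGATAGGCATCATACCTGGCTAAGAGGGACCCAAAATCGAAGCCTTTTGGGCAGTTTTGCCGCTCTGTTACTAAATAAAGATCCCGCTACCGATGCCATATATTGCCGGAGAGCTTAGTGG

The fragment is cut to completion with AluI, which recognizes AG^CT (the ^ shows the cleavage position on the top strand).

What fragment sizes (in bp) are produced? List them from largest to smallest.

148, 8 bp

The AluI site (AGCT) starts at position 147.
AluI cuts after base 2 of each site, so after position 148.
Linear molecule, 1 cut → 2 fragments:
  1–148 → 148 bp
  149–156 → 8 bp
Sorted largest to smallest: 148, 8 bp.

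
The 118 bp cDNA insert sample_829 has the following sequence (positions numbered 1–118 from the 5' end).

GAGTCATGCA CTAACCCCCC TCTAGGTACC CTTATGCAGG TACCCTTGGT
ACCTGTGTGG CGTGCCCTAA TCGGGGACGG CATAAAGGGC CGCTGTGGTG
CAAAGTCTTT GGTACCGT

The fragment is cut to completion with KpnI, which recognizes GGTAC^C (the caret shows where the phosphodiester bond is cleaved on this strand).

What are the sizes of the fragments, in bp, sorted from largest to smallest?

63, 29, 14, 9, 3 bp

KpnI sites (GGTACC) start at positions 25, 39, 48, 111.
KpnI cuts after base 5 of each site (before the last base), so after positions 29, 43, 52, 115.
Linear molecule, 4 cuts → 5 fragments:
  1–29 → 29 bp
  30–43 → 14 bp
  44–52 → 9 bp
  53–115 → 63 bp
  116–118 → 3 bp
Sorted largest to smallest: 63, 29, 14, 9, 3 bp.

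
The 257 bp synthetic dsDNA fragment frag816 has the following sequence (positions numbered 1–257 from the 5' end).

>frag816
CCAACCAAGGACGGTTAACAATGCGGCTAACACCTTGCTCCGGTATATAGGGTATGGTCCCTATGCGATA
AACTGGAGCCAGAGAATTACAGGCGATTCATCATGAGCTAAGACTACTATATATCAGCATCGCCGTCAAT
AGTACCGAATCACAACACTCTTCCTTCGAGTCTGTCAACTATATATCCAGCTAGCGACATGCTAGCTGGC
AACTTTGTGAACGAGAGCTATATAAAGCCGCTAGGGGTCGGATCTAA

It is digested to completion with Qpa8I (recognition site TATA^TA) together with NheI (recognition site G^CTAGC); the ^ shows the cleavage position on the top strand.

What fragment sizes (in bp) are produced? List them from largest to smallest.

74, 62, 47, 31, 25, 11, 7 bp

Qpa8I sites (TATATA) start at positions 44, 118, 180, 229.
Qpa8I cuts after base 4 of each site, so after positions 47, 121, 183, 232.
NheI sites (GCTAGC) start at positions 190, 201.
NheI cuts after the first base of each site, so after positions 190, 201.
Combined cut positions: 47, 121, 183, 190, 201, 232.
Linear molecule, 6 cuts → 7 fragments:
  1–47 → 47 bp
  48–121 → 74 bp
  122–183 → 62 bp
  184–190 → 7 bp
  191–201 → 11 bp
  202–232 → 31 bp
  233–257 → 25 bp
Sorted largest to smallest: 74, 62, 47, 31, 25, 11, 7 bp.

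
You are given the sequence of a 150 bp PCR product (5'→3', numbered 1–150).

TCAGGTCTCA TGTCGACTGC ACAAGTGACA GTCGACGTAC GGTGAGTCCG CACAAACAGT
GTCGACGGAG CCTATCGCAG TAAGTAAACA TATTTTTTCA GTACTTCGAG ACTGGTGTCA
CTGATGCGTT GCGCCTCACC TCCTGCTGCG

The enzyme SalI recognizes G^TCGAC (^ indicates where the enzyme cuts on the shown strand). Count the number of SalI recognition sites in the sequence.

GTCGAC occurs starting at positions 12, 31, 61.
SalI cuts at 3 sites.

3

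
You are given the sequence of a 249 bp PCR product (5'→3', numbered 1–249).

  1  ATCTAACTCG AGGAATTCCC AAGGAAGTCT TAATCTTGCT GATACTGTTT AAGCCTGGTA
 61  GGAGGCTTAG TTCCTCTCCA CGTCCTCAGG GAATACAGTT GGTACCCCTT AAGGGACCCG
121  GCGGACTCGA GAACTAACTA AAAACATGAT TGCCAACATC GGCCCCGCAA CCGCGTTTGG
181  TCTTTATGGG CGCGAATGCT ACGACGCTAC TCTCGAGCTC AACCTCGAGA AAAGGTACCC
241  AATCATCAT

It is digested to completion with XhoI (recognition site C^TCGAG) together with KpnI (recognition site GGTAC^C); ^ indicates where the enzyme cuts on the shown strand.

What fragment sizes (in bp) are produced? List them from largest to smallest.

XhoI sites (CTCGAG) start at positions 7, 126, 212, 224.
XhoI cuts after the first base of each site, so after positions 7, 126, 212, 224.
KpnI sites (GGTACC) start at positions 101, 234.
KpnI cuts after base 5 of each site (before the last base), so after positions 105, 238.
Combined cut positions: 7, 105, 126, 212, 224, 238.
Linear molecule, 6 cuts → 7 fragments:
  1–7 → 7 bp
  8–105 → 98 bp
  106–126 → 21 bp
  127–212 → 86 bp
  213–224 → 12 bp
  225–238 → 14 bp
  239–249 → 11 bp
Sorted largest to smallest: 98, 86, 21, 14, 12, 11, 7 bp.

98, 86, 21, 14, 12, 11, 7 bp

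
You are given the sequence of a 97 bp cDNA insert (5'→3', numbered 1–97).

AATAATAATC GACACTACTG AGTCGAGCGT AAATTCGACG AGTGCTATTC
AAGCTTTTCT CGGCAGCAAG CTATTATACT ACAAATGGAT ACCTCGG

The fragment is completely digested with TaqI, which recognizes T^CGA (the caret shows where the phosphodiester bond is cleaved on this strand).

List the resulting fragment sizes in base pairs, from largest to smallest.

62, 14, 12, 9 bp

TaqI sites (TCGA) start at positions 9, 23, 35.
TaqI cuts after the first base of each site, so after positions 9, 23, 35.
Linear molecule, 3 cuts → 4 fragments:
  1–9 → 9 bp
  10–23 → 14 bp
  24–35 → 12 bp
  36–97 → 62 bp
Sorted largest to smallest: 62, 14, 12, 9 bp.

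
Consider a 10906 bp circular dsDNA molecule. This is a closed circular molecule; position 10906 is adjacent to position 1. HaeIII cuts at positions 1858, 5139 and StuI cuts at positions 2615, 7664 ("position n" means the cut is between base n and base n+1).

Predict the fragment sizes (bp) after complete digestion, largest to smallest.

5100, 2525, 2524, 757 bp

Combined cut positions (sorted): 1858, 2615, 5139, 7664.
Circular molecule, 4 cuts → 4 fragments:
  2615 − 1858 = 757 bp
  5139 − 2615 = 2524 bp
  7664 − 5139 = 2525 bp
  wrap: 10906 − 7664 + 1858 = 5100 bp
Sorted largest to smallest: 5100, 2525, 2524, 757 bp.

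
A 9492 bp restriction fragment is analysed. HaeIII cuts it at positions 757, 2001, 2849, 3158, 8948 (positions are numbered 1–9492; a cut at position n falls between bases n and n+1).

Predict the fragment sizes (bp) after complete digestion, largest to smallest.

5790, 1244, 848, 757, 544, 309 bp

Linear molecule, 5 cuts → 6 fragments:
  757 − 0 = 757 bp
  2001 − 757 = 1244 bp
  2849 − 2001 = 848 bp
  3158 − 2849 = 309 bp
  8948 − 3158 = 5790 bp
  9492 − 8948 = 544 bp
Sorted largest to smallest: 5790, 1244, 848, 757, 544, 309 bp.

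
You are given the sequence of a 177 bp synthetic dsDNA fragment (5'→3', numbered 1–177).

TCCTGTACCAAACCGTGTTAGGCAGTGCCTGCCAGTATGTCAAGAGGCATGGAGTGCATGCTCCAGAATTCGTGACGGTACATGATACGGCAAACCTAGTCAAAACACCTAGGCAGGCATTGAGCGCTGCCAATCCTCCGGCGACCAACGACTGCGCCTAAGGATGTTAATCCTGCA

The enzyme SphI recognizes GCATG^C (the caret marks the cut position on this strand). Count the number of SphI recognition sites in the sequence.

1

GCATGC occurs starting at position 56.
SphI cuts at 1 site.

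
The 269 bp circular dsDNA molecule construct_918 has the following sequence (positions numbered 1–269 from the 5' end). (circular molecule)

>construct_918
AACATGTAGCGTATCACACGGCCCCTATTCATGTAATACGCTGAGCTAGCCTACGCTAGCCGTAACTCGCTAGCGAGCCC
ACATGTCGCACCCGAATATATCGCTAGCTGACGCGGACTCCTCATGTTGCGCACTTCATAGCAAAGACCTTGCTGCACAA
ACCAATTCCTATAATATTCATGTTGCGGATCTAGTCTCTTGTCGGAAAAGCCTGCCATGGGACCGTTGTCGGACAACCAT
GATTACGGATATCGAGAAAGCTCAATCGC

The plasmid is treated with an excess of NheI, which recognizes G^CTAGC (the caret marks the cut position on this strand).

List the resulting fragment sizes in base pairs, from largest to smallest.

211, 34, 14, 10 bp

NheI sites (GCTAGC) start at positions 45, 55, 69, 103.
NheI cuts after the first base of each site, so after positions 45, 55, 69, 103.
Circular molecule, 4 cuts → 4 fragments:
  46–55 → 10 bp
  56–69 → 14 bp
  70–103 → 34 bp
  104–269 then 1–45 → 166 + 45 = 211 bp
Sorted largest to smallest: 211, 34, 14, 10 bp.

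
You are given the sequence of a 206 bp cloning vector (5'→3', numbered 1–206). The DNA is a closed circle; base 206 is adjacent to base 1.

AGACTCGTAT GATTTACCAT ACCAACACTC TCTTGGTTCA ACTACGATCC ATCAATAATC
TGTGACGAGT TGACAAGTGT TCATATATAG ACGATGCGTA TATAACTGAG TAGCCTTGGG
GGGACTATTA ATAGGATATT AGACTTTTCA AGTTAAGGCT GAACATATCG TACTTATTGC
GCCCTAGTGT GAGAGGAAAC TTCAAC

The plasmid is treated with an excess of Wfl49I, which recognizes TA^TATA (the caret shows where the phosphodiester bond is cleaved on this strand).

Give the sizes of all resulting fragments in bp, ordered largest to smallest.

191, 15 bp

Wfl49I sites (TATATA) start at positions 84, 99.
Wfl49I cuts after base 2 of each site, so after positions 85, 100.
Circular molecule, 2 cuts → 2 fragments:
  86–100 → 15 bp
  101–206 then 1–85 → 106 + 85 = 191 bp
Sorted largest to smallest: 191, 15 bp.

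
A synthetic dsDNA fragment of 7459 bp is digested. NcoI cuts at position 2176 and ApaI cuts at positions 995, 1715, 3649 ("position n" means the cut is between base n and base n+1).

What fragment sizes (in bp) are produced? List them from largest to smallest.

Combined cut positions (sorted): 995, 1715, 2176, 3649.
Linear molecule, 4 cuts → 5 fragments:
  995 − 0 = 995 bp
  1715 − 995 = 720 bp
  2176 − 1715 = 461 bp
  3649 − 2176 = 1473 bp
  7459 − 3649 = 3810 bp
Sorted largest to smallest: 3810, 1473, 995, 720, 461 bp.

3810, 1473, 995, 720, 461 bp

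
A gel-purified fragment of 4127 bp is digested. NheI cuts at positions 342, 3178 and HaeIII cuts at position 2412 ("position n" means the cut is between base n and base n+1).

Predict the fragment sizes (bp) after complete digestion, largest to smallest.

Combined cut positions (sorted): 342, 2412, 3178.
Linear molecule, 3 cuts → 4 fragments:
  342 − 0 = 342 bp
  2412 − 342 = 2070 bp
  3178 − 2412 = 766 bp
  4127 − 3178 = 949 bp
Sorted largest to smallest: 2070, 949, 766, 342 bp.

2070, 949, 766, 342 bp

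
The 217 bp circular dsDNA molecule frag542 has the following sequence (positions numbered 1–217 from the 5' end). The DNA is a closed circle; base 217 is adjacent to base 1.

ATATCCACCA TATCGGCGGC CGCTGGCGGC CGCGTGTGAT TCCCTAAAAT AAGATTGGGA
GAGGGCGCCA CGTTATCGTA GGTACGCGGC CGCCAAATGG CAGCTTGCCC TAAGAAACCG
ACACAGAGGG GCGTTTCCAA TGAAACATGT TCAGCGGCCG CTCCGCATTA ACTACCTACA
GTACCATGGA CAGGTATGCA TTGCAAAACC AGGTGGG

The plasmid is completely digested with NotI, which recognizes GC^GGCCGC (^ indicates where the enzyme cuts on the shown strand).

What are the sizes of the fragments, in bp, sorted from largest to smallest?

NotI sites (GCGGCCGC) start at positions 16, 26, 86, 154.
NotI cuts after base 2 of each site, so after positions 17, 27, 87, 155.
Circular molecule, 4 cuts → 4 fragments:
  18–27 → 10 bp
  28–87 → 60 bp
  88–155 → 68 bp
  156–217 then 1–17 → 62 + 17 = 79 bp
Sorted largest to smallest: 79, 68, 60, 10 bp.

79, 68, 60, 10 bp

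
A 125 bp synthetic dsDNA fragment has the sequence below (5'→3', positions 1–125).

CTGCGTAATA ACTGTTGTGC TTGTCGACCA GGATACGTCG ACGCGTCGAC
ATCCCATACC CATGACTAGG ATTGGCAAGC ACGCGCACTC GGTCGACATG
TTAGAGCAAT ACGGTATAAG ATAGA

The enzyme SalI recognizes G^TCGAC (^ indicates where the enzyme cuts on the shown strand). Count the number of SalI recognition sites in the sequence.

GTCGAC occurs starting at positions 23, 37, 45, 92.
SalI cuts at 4 sites.

4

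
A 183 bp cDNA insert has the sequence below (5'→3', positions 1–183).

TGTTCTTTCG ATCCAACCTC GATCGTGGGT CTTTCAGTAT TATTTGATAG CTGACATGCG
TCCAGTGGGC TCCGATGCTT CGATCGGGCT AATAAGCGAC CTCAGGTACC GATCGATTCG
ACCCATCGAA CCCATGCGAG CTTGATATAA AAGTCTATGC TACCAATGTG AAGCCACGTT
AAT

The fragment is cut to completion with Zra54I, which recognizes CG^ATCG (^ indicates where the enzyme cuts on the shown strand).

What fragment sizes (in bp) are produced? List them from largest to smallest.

72, 61, 29, 21 bp

Zra54I sites (CGATCG) start at positions 20, 81, 110.
Zra54I cuts after base 2 of each site, so after positions 21, 82, 111.
Linear molecule, 3 cuts → 4 fragments:
  1–21 → 21 bp
  22–82 → 61 bp
  83–111 → 29 bp
  112–183 → 72 bp
Sorted largest to smallest: 72, 61, 29, 21 bp.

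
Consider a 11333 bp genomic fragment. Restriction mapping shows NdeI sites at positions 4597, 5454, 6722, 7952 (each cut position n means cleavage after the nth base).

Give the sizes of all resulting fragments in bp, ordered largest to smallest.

Linear molecule, 4 cuts → 5 fragments:
  4597 − 0 = 4597 bp
  5454 − 4597 = 857 bp
  6722 − 5454 = 1268 bp
  7952 − 6722 = 1230 bp
  11333 − 7952 = 3381 bp
Sorted largest to smallest: 4597, 3381, 1268, 1230, 857 bp.

4597, 3381, 1268, 1230, 857 bp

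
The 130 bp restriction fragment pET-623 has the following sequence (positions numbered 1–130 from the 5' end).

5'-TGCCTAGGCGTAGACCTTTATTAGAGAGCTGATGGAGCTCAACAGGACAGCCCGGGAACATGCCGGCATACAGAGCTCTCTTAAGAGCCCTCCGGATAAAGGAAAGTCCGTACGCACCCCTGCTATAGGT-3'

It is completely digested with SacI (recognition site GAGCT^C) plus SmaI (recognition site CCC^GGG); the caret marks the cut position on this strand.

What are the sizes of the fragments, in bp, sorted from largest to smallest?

SacI sites (GAGCTC) start at positions 35, 73.
SacI cuts after base 5 of each site (before the last base), so after positions 39, 77.
The SmaI site (CCCGGG) starts at position 51.
SmaI cuts after base 3 of each site, so after position 53.
Combined cut positions: 39, 53, 77.
Linear molecule, 3 cuts → 4 fragments:
  1–39 → 39 bp
  40–53 → 14 bp
  54–77 → 24 bp
  78–130 → 53 bp
Sorted largest to smallest: 53, 39, 24, 14 bp.

53, 39, 24, 14 bp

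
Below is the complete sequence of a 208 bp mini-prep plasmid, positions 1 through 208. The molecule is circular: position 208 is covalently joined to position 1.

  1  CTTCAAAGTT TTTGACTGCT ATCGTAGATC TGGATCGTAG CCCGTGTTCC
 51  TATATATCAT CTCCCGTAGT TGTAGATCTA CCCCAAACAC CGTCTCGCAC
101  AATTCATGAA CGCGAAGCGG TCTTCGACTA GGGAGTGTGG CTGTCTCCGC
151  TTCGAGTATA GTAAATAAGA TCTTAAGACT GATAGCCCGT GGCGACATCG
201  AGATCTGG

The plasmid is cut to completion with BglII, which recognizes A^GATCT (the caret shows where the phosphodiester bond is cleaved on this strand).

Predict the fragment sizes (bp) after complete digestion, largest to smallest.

94, 48, 33, 33 bp

BglII sites (AGATCT) start at positions 26, 74, 168, 201.
BglII cuts after the first base of each site, so after positions 26, 74, 168, 201.
Circular molecule, 4 cuts → 4 fragments:
  27–74 → 48 bp
  75–168 → 94 bp
  169–201 → 33 bp
  202–208 then 1–26 → 7 + 26 = 33 bp
Sorted largest to smallest: 94, 48, 33, 33 bp.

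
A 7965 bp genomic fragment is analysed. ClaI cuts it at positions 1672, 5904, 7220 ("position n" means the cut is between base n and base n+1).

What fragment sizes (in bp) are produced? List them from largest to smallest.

Linear molecule, 3 cuts → 4 fragments:
  1672 − 0 = 1672 bp
  5904 − 1672 = 4232 bp
  7220 − 5904 = 1316 bp
  7965 − 7220 = 745 bp
Sorted largest to smallest: 4232, 1672, 1316, 745 bp.

4232, 1672, 1316, 745 bp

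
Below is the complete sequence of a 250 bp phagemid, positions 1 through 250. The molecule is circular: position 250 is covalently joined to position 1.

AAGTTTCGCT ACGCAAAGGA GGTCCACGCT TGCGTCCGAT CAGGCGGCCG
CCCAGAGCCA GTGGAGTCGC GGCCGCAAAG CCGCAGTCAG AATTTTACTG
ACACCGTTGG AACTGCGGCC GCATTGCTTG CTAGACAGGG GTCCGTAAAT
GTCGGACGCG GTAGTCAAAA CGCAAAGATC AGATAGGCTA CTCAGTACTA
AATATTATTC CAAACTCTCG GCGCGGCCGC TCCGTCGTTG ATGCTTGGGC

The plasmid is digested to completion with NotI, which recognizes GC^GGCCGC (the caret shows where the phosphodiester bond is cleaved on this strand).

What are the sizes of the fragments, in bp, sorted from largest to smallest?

NotI sites (GCGGCCGC) start at positions 44, 69, 115, 223.
NotI cuts after base 2 of each site, so after positions 45, 70, 116, 224.
Circular molecule, 4 cuts → 4 fragments:
  46–70 → 25 bp
  71–116 → 46 bp
  117–224 → 108 bp
  225–250 then 1–45 → 26 + 45 = 71 bp
Sorted largest to smallest: 108, 71, 46, 25 bp.

108, 71, 46, 25 bp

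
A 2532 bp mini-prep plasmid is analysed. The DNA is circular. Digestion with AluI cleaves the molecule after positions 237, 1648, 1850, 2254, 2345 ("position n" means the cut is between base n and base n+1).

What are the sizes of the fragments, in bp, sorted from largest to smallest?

1411, 424, 404, 202, 91 bp

Circular molecule, 5 cuts → 5 fragments:
  1648 − 237 = 1411 bp
  1850 − 1648 = 202 bp
  2254 − 1850 = 404 bp
  2345 − 2254 = 91 bp
  wrap: 2532 − 2345 + 237 = 424 bp
Sorted largest to smallest: 1411, 424, 404, 202, 91 bp.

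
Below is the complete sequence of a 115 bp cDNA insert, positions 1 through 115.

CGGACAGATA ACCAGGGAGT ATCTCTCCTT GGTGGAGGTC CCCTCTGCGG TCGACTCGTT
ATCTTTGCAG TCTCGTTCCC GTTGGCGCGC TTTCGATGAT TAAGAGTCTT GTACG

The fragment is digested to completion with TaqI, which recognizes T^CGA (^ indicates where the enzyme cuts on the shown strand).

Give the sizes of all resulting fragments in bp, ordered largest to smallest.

TaqI sites (TCGA) start at positions 51, 93.
TaqI cuts after the first base of each site, so after positions 51, 93.
Linear molecule, 2 cuts → 3 fragments:
  1–51 → 51 bp
  52–93 → 42 bp
  94–115 → 22 bp
Sorted largest to smallest: 51, 42, 22 bp.

51, 42, 22 bp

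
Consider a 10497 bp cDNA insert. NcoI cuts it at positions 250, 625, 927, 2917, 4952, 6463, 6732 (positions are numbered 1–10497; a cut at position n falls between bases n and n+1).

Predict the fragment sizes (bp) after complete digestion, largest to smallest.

Linear molecule, 7 cuts → 8 fragments:
  250 − 0 = 250 bp
  625 − 250 = 375 bp
  927 − 625 = 302 bp
  2917 − 927 = 1990 bp
  4952 − 2917 = 2035 bp
  6463 − 4952 = 1511 bp
  6732 − 6463 = 269 bp
  10497 − 6732 = 3765 bp
Sorted largest to smallest: 3765, 2035, 1990, 1511, 375, 302, 269, 250 bp.

3765, 2035, 1990, 1511, 375, 302, 269, 250 bp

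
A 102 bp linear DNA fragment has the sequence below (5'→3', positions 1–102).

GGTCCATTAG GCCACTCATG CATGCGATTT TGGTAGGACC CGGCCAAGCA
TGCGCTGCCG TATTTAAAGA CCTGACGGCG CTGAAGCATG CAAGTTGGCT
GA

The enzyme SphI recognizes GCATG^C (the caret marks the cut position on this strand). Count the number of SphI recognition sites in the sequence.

3

GCATGC occurs starting at positions 20, 48, 86.
SphI cuts at 3 sites.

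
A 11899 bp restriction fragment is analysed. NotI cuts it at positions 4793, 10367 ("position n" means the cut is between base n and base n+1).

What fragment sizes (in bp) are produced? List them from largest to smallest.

5574, 4793, 1532 bp

Linear molecule, 2 cuts → 3 fragments:
  4793 − 0 = 4793 bp
  10367 − 4793 = 5574 bp
  11899 − 10367 = 1532 bp
Sorted largest to smallest: 5574, 4793, 1532 bp.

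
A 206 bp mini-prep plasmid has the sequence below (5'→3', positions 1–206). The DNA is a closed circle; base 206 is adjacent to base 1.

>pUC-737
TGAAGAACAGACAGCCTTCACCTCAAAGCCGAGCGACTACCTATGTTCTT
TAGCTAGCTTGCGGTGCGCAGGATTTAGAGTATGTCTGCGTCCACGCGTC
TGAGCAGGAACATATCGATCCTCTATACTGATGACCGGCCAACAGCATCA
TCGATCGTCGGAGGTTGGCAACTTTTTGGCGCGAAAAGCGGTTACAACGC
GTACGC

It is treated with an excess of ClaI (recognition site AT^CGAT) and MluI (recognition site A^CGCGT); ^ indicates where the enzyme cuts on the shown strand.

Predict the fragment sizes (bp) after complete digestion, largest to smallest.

103, 46, 36, 21 bp

ClaI sites (ATCGAT) start at positions 114, 150.
ClaI cuts after base 2 of each site, so after positions 115, 151.
MluI sites (ACGCGT) start at positions 94, 197.
MluI cuts after the first base of each site, so after positions 94, 197.
Combined cut positions: 94, 115, 151, 197.
Circular molecule, 4 cuts → 4 fragments:
  95–115 → 21 bp
  116–151 → 36 bp
  152–197 → 46 bp
  198–206 then 1–94 → 9 + 94 = 103 bp
Sorted largest to smallest: 103, 46, 36, 21 bp.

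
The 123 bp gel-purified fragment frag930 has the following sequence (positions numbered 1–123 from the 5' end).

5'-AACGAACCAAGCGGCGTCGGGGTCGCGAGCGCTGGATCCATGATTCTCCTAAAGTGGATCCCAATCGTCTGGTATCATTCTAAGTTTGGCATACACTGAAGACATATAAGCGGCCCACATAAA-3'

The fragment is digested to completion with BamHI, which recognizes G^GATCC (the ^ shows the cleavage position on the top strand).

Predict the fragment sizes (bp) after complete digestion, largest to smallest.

67, 34, 22 bp

BamHI sites (GGATCC) start at positions 34, 56.
BamHI cuts after the first base of each site, so after positions 34, 56.
Linear molecule, 2 cuts → 3 fragments:
  1–34 → 34 bp
  35–56 → 22 bp
  57–123 → 67 bp
Sorted largest to smallest: 67, 34, 22 bp.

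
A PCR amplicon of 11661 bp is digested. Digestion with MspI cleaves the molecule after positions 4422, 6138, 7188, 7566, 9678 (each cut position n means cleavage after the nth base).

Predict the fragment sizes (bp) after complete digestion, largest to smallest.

Linear molecule, 5 cuts → 6 fragments:
  4422 − 0 = 4422 bp
  6138 − 4422 = 1716 bp
  7188 − 6138 = 1050 bp
  7566 − 7188 = 378 bp
  9678 − 7566 = 2112 bp
  11661 − 9678 = 1983 bp
Sorted largest to smallest: 4422, 2112, 1983, 1716, 1050, 378 bp.

4422, 2112, 1983, 1716, 1050, 378 bp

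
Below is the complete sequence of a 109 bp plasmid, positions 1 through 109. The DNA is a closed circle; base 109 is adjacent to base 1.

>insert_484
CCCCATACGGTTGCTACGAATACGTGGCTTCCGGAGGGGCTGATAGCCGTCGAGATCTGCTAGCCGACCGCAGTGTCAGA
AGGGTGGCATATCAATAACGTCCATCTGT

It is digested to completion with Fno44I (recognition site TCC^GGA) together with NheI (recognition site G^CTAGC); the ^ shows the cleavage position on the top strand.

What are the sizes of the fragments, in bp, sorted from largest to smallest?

The Fno44I site (TCCGGA) starts at position 30.
Fno44I cuts after base 3 of each site, so after position 32.
The NheI site (GCTAGC) starts at position 59.
NheI cuts after the first base of each site, so after position 59.
Combined cut positions: 32, 59.
Circular molecule, 2 cuts → 2 fragments:
  33–59 → 27 bp
  60–109 then 1–32 → 50 + 32 = 82 bp
Sorted largest to smallest: 82, 27 bp.

82, 27 bp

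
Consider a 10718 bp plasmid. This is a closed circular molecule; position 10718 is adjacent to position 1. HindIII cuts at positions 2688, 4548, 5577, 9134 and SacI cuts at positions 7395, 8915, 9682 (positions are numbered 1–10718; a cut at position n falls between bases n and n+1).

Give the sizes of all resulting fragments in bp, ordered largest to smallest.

Combined cut positions (sorted): 2688, 4548, 5577, 7395, 8915, 9134, 9682.
Circular molecule, 7 cuts → 7 fragments:
  4548 − 2688 = 1860 bp
  5577 − 4548 = 1029 bp
  7395 − 5577 = 1818 bp
  8915 − 7395 = 1520 bp
  9134 − 8915 = 219 bp
  9682 − 9134 = 548 bp
  wrap: 10718 − 9682 + 2688 = 3724 bp
Sorted largest to smallest: 3724, 1860, 1818, 1520, 1029, 548, 219 bp.

3724, 1860, 1818, 1520, 1029, 548, 219 bp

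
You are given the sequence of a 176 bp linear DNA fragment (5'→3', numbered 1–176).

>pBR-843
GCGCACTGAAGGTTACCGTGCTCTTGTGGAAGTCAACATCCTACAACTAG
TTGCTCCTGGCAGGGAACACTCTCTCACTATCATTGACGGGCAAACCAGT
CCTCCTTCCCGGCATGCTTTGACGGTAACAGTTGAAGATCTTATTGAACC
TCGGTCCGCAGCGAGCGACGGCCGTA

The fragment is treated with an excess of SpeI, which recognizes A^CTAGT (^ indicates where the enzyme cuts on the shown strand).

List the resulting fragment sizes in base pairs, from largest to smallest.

The SpeI site (ACTAGT) starts at position 46.
SpeI cuts after the first base of each site, so after position 46.
Linear molecule, 1 cut → 2 fragments:
  1–46 → 46 bp
  47–176 → 130 bp
Sorted largest to smallest: 130, 46 bp.

130, 46 bp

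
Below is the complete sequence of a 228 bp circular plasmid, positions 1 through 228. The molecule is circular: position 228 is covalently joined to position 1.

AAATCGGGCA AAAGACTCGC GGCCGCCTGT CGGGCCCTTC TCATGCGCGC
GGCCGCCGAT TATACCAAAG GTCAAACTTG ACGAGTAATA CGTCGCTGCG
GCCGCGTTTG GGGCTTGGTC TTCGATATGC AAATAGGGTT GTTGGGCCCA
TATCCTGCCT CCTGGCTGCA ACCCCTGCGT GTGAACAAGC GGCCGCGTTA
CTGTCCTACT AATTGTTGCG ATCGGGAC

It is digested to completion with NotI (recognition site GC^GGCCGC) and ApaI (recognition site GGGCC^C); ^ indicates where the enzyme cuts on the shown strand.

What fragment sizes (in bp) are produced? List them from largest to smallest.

58, 49, 49, 42, 16, 14 bp

NotI sites (GCGGCCGC) start at positions 19, 49, 98, 189.
NotI cuts after base 2 of each site, so after positions 20, 50, 99, 190.
ApaI sites (GGGCCC) start at positions 32, 144.
ApaI cuts after base 5 of each site (before the last base), so after positions 36, 148.
Combined cut positions: 20, 36, 50, 99, 148, 190.
Circular molecule, 6 cuts → 6 fragments:
  21–36 → 16 bp
  37–50 → 14 bp
  51–99 → 49 bp
  100–148 → 49 bp
  149–190 → 42 bp
  191–228 then 1–20 → 38 + 20 = 58 bp
Sorted largest to smallest: 58, 49, 49, 42, 16, 14 bp.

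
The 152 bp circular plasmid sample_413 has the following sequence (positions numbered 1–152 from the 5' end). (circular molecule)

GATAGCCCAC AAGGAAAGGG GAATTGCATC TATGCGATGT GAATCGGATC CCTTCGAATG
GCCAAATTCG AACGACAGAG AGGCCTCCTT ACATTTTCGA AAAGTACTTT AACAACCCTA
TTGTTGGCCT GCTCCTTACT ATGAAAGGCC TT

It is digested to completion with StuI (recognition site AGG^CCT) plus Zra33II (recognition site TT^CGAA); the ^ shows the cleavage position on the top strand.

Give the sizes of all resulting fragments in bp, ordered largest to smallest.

58, 51, 15, 14, 14 bp

StuI sites (AGGCCT) start at positions 81, 146.
StuI cuts after base 3 of each site, so after positions 83, 148.
Zra33II sites (TTCGAA) start at positions 53, 67, 96.
Zra33II cuts after base 2 of each site, so after positions 54, 68, 97.
Combined cut positions: 54, 68, 83, 97, 148.
Circular molecule, 5 cuts → 5 fragments:
  55–68 → 14 bp
  69–83 → 15 bp
  84–97 → 14 bp
  98–148 → 51 bp
  149–152 then 1–54 → 4 + 54 = 58 bp
Sorted largest to smallest: 58, 51, 15, 14, 14 bp.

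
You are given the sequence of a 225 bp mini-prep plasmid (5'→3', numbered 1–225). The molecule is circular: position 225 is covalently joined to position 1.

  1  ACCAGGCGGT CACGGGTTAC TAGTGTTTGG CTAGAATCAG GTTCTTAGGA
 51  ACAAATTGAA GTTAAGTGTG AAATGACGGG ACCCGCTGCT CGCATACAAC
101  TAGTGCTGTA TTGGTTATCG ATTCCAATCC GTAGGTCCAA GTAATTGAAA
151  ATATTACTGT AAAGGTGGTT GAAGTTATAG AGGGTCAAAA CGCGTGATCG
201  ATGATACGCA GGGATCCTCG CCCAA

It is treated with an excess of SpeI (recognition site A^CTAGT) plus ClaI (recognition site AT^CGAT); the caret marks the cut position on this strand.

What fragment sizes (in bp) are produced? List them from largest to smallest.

80, 80, 46, 19 bp

SpeI sites (ACTAGT) start at positions 19, 99.
SpeI cuts after the first base of each site, so after positions 19, 99.
ClaI sites (ATCGAT) start at positions 117, 197.
ClaI cuts after base 2 of each site, so after positions 118, 198.
Combined cut positions: 19, 99, 118, 198.
Circular molecule, 4 cuts → 4 fragments:
  20–99 → 80 bp
  100–118 → 19 bp
  119–198 → 80 bp
  199–225 then 1–19 → 27 + 19 = 46 bp
Sorted largest to smallest: 80, 80, 46, 19 bp.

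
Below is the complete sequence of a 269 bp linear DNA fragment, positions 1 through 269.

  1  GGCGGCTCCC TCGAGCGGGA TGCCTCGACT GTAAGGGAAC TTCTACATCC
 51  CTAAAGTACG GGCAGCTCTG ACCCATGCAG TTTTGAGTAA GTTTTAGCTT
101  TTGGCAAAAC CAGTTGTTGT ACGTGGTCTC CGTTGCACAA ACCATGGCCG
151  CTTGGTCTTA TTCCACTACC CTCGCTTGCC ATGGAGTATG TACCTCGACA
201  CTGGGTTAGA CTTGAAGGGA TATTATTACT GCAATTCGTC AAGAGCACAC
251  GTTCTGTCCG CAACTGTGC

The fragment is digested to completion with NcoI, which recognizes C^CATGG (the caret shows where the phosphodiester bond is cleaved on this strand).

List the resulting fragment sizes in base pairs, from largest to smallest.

142, 90, 37 bp

NcoI sites (CCATGG) start at positions 142, 179.
NcoI cuts after the first base of each site, so after positions 142, 179.
Linear molecule, 2 cuts → 3 fragments:
  1–142 → 142 bp
  143–179 → 37 bp
  180–269 → 90 bp
Sorted largest to smallest: 142, 90, 37 bp.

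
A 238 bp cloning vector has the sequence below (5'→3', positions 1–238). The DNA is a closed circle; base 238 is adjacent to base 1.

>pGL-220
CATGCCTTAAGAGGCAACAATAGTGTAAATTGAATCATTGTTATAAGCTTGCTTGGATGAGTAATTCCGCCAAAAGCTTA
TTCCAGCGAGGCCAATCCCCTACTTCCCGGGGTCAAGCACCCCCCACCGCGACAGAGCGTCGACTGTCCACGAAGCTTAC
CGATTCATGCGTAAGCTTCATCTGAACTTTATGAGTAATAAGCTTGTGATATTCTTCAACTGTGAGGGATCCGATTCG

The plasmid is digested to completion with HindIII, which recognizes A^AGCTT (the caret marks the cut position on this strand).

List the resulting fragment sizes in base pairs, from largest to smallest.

83, 79, 29, 27, 20 bp

HindIII sites (AAGCTT) start at positions 45, 74, 153, 173, 200.
HindIII cuts after the first base of each site, so after positions 45, 74, 153, 173, 200.
Circular molecule, 5 cuts → 5 fragments:
  46–74 → 29 bp
  75–153 → 79 bp
  154–173 → 20 bp
  174–200 → 27 bp
  201–238 then 1–45 → 38 + 45 = 83 bp
Sorted largest to smallest: 83, 79, 29, 27, 20 bp.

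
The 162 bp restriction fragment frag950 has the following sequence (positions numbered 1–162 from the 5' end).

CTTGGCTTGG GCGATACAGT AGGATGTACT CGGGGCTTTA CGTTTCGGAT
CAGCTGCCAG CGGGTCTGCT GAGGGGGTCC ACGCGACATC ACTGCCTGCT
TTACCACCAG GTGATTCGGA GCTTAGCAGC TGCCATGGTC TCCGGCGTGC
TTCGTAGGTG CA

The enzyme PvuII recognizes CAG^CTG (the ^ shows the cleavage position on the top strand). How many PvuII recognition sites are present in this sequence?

2

CAGCTG occurs starting at positions 51, 127.
PvuII cuts at 2 sites.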